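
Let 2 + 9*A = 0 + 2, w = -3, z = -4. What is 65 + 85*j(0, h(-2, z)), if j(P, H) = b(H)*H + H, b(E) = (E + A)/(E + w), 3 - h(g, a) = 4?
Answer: -165/4 ≈ -41.250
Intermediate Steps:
A = 0 (A = -2/9 + (0 + 2)/9 = -2/9 + (⅑)*2 = -2/9 + 2/9 = 0)
h(g, a) = -1 (h(g, a) = 3 - 1*4 = 3 - 4 = -1)
b(E) = E/(-3 + E) (b(E) = (E + 0)/(E - 3) = E/(-3 + E))
j(P, H) = H + H²/(-3 + H) (j(P, H) = (H/(-3 + H))*H + H = H²/(-3 + H) + H = H + H²/(-3 + H))
65 + 85*j(0, h(-2, z)) = 65 + 85*(-(-3 + 2*(-1))/(-3 - 1)) = 65 + 85*(-1*(-3 - 2)/(-4)) = 65 + 85*(-1*(-¼)*(-5)) = 65 + 85*(-5/4) = 65 - 425/4 = -165/4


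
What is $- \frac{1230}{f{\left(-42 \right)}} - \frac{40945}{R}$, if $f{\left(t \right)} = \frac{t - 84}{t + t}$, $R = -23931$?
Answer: $- \frac{19582475}{23931} \approx -818.29$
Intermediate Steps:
$f{\left(t \right)} = \frac{-84 + t}{2 t}$
$- \frac{1230}{f{\left(-42 \right)}} - \frac{40945}{R} = - \frac{1230}{\frac{1}{2} \frac{1}{-42} \left(-84 - 42\right)} - \frac{40945}{-23931} = - \frac{1230}{\frac{1}{2} \left(- \frac{1}{42}\right) \left(-126\right)} - - \frac{40945}{23931} = - \frac{1230}{\frac{3}{2}} + \frac{40945}{23931} = \left(-1230\right) \frac{2}{3} + \frac{40945}{23931} = -820 + \frac{40945}{23931} = - \frac{19582475}{23931}$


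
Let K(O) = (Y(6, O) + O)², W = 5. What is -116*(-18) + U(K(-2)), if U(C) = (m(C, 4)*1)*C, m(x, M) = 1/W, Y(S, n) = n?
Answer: 10456/5 ≈ 2091.2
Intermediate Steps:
m(x, M) = ⅕ (m(x, M) = 1/5 = ⅕)
K(O) = 4*O² (K(O) = (O + O)² = (2*O)² = 4*O²)
U(C) = C/5 (U(C) = ((⅕)*1)*C = C/5)
-116*(-18) + U(K(-2)) = -116*(-18) + (4*(-2)²)/5 = 2088 + (4*4)/5 = 2088 + (⅕)*16 = 2088 + 16/5 = 10456/5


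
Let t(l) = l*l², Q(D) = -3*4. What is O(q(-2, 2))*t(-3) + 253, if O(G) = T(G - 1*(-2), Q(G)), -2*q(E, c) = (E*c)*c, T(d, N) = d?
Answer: 91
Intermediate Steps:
Q(D) = -12
q(E, c) = -E*c²/2 (q(E, c) = -E*c*c/2 = -E*c²/2)
O(G) = 2 + G (O(G) = G - 1*(-2) = G + 2 = 2 + G)
t(l) = l³
O(q(-2, 2))*t(-3) + 253 = (2 - ½*(-2)*2²)*(-3)³ + 253 = (2 - ½*(-2)*4)*(-27) + 253 = (2 + 4)*(-27) + 253 = 6*(-27) + 253 = -162 + 253 = 91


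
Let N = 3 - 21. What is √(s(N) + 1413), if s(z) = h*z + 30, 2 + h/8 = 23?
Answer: I*√1581 ≈ 39.762*I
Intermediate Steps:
h = 168 (h = -16 + 8*23 = -16 + 184 = 168)
N = -18
s(z) = 30 + 168*z (s(z) = 168*z + 30 = 30 + 168*z)
√(s(N) + 1413) = √((30 + 168*(-18)) + 1413) = √((30 - 3024) + 1413) = √(-2994 + 1413) = √(-1581) = I*√1581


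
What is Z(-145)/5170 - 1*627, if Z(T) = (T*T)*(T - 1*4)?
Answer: -1274863/1034 ≈ -1232.9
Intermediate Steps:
Z(T) = T²*(-4 + T) (Z(T) = T²*(T - 4) = T²*(-4 + T))
Z(-145)/5170 - 1*627 = ((-145)²*(-4 - 145))/5170 - 1*627 = (21025*(-149))*(1/5170) - 627 = -3132725*1/5170 - 627 = -626545/1034 - 627 = -1274863/1034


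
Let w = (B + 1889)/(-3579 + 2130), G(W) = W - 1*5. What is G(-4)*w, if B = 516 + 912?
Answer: 3317/161 ≈ 20.602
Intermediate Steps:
B = 1428
G(W) = -5 + W (G(W) = W - 5 = -5 + W)
w = -3317/1449 (w = (1428 + 1889)/(-3579 + 2130) = 3317/(-1449) = 3317*(-1/1449) = -3317/1449 ≈ -2.2892)
G(-4)*w = (-5 - 4)*(-3317/1449) = -9*(-3317/1449) = 3317/161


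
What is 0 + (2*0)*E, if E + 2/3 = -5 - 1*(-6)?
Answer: 0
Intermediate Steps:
E = ⅓ (E = -⅔ + (-5 - 1*(-6)) = -⅔ + (-5 + 6) = -⅔ + 1 = ⅓ ≈ 0.33333)
0 + (2*0)*E = 0 + (2*0)*(⅓) = 0 + 0*(⅓) = 0 + 0 = 0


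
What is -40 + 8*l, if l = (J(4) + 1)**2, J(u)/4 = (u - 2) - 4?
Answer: 352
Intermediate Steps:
J(u) = -24 + 4*u (J(u) = 4*((u - 2) - 4) = 4*((-2 + u) - 4) = 4*(-6 + u) = -24 + 4*u)
l = 49 (l = ((-24 + 4*4) + 1)**2 = ((-24 + 16) + 1)**2 = (-8 + 1)**2 = (-7)**2 = 49)
-40 + 8*l = -40 + 8*49 = -40 + 392 = 352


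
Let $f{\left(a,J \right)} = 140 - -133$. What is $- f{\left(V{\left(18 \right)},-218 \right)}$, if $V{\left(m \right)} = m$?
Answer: $-273$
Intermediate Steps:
$f{\left(a,J \right)} = 273$ ($f{\left(a,J \right)} = 140 + 133 = 273$)
$- f{\left(V{\left(18 \right)},-218 \right)} = \left(-1\right) 273 = -273$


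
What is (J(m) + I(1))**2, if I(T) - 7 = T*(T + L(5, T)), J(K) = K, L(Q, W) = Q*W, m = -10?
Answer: 9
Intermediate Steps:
I(T) = 7 + 6*T**2 (I(T) = 7 + T*(T + 5*T) = 7 + T*(6*T) = 7 + 6*T**2)
(J(m) + I(1))**2 = (-10 + (7 + 6*1**2))**2 = (-10 + (7 + 6*1))**2 = (-10 + (7 + 6))**2 = (-10 + 13)**2 = 3**2 = 9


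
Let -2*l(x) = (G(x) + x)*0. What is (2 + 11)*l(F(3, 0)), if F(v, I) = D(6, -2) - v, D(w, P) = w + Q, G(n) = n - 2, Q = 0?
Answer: 0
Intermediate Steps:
G(n) = -2 + n
D(w, P) = w (D(w, P) = w + 0 = w)
F(v, I) = 6 - v
l(x) = 0 (l(x) = -((-2 + x) + x)*0/2 = -(-2 + 2*x)*0/2 = -½*0 = 0)
(2 + 11)*l(F(3, 0)) = (2 + 11)*0 = 13*0 = 0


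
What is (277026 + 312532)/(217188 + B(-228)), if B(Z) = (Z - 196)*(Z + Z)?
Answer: 294779/205266 ≈ 1.4361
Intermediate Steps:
B(Z) = 2*Z*(-196 + Z) (B(Z) = (-196 + Z)*(2*Z) = 2*Z*(-196 + Z))
(277026 + 312532)/(217188 + B(-228)) = (277026 + 312532)/(217188 + 2*(-228)*(-196 - 228)) = 589558/(217188 + 2*(-228)*(-424)) = 589558/(217188 + 193344) = 589558/410532 = 589558*(1/410532) = 294779/205266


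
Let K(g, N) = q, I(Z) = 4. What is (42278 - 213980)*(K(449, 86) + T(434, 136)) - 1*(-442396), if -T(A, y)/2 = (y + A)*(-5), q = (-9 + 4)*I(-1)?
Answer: -974824964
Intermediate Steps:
q = -20 (q = (-9 + 4)*4 = -5*4 = -20)
K(g, N) = -20
T(A, y) = 10*A + 10*y (T(A, y) = -2*(y + A)*(-5) = -2*(A + y)*(-5) = -2*(-5*A - 5*y) = 10*A + 10*y)
(42278 - 213980)*(K(449, 86) + T(434, 136)) - 1*(-442396) = (42278 - 213980)*(-20 + (10*434 + 10*136)) - 1*(-442396) = -171702*(-20 + (4340 + 1360)) + 442396 = -171702*(-20 + 5700) + 442396 = -171702*5680 + 442396 = -975267360 + 442396 = -974824964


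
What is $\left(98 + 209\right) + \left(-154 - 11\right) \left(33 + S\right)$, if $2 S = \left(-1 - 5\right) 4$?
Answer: $-3158$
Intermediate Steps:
$S = -12$ ($S = \frac{\left(-1 - 5\right) 4}{2} = \frac{\left(-6\right) 4}{2} = \frac{1}{2} \left(-24\right) = -12$)
$\left(98 + 209\right) + \left(-154 - 11\right) \left(33 + S\right) = \left(98 + 209\right) + \left(-154 - 11\right) \left(33 - 12\right) = 307 - 3465 = -3158$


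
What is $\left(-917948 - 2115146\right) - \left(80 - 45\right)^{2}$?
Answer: $-3034319$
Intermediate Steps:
$\left(-917948 - 2115146\right) - \left(80 - 45\right)^{2} = \left(-917948 - 2115146\right) - 35^{2} = -3033094 - 1225 = -3034319$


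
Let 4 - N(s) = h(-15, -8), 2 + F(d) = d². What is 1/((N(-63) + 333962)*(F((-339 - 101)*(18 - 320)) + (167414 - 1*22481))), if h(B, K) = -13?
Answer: 1/5897147134528049 ≈ 1.6957e-16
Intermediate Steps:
F(d) = -2 + d²
N(s) = 17 (N(s) = 4 - 1*(-13) = 4 + 13 = 17)
1/((N(-63) + 333962)*(F((-339 - 101)*(18 - 320)) + (167414 - 1*22481))) = 1/((17 + 333962)*((-2 + ((-339 - 101)*(18 - 320))²) + (167414 - 1*22481))) = 1/(333979*((-2 + (-440*(-302))²) + (167414 - 22481))) = 1/(333979*((-2 + 132880²) + 144933)) = 1/(333979*((-2 + 17657094400) + 144933)) = 1/(333979*(17657094398 + 144933)) = 1/(333979*17657239331) = 1/5897147134528049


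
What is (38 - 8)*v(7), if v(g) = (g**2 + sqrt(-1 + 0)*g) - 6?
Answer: 1290 + 210*I ≈ 1290.0 + 210.0*I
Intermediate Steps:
v(g) = -6 + g**2 + I*g (v(g) = (g**2 + sqrt(-1)*g) - 6 = (g**2 + I*g) - 6 = -6 + g**2 + I*g)
(38 - 8)*v(7) = (38 - 8)*(-6 + 7**2 + I*7) = 30*(-6 + 49 + 7*I) = 30*(43 + 7*I) = 1290 + 210*I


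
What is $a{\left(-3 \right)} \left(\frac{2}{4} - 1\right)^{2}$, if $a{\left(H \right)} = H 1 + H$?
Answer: $- \frac{3}{2} \approx -1.5$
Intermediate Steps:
$a{\left(H \right)} = 2 H$ ($a{\left(H \right)} = H + H = 2 H$)
$a{\left(-3 \right)} \left(\frac{2}{4} - 1\right)^{2} = 2 \left(-3\right) \left(\frac{2}{4} - 1\right)^{2} = - 6 \left(2 \cdot \frac{1}{4} - 1\right)^{2} = - 6 \left(\frac{1}{2} - 1\right)^{2} = - 6 \left(- \frac{1}{2}\right)^{2} = \left(-6\right) \frac{1}{4} = - \frac{3}{2}$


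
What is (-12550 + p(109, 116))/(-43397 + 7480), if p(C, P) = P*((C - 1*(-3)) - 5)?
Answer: 138/35917 ≈ 0.0038422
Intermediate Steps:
p(C, P) = P*(-2 + C) (p(C, P) = P*((C + 3) - 5) = P*((3 + C) - 5) = P*(-2 + C))
(-12550 + p(109, 116))/(-43397 + 7480) = (-12550 + 116*(-2 + 109))/(-43397 + 7480) = (-12550 + 116*107)/(-35917) = (-12550 + 12412)*(-1/35917) = -138*(-1/35917) = 138/35917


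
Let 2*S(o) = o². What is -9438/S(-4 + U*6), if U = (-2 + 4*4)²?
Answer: -4719/343396 ≈ -0.013742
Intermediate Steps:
U = 196 (U = (-2 + 16)² = 14² = 196)
S(o) = o²/2
-9438/S(-4 + U*6) = -9438*2/(-4 + 196*6)² = -9438*2/(-4 + 1176)² = -9438/((½)*1172²) = -9438/((½)*1373584) = -9438/686792 = -9438*1/686792 = -4719/343396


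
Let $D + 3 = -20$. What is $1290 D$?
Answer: $-29670$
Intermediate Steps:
$D = -23$ ($D = -3 - 20 = -23$)
$1290 D = 1290 \left(-23\right) = -29670$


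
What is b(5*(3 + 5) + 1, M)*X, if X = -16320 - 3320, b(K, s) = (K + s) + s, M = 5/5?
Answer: -844520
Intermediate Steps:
M = 1 (M = 5*(⅕) = 1)
b(K, s) = K + 2*s
X = -19640
b(5*(3 + 5) + 1, M)*X = ((5*(3 + 5) + 1) + 2*1)*(-19640) = ((5*8 + 1) + 2)*(-19640) = ((40 + 1) + 2)*(-19640) = (41 + 2)*(-19640) = 43*(-19640) = -844520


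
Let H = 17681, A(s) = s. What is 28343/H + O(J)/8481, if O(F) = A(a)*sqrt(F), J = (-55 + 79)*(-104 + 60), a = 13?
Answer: 28343/17681 + 52*I*sqrt(66)/8481 ≈ 1.603 + 0.049811*I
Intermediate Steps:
J = -1056 (J = 24*(-44) = -1056)
O(F) = 13*sqrt(F)
28343/H + O(J)/8481 = 28343/17681 + (13*sqrt(-1056))/8481 = 28343*(1/17681) + (13*(4*I*sqrt(66)))*(1/8481) = 28343/17681 + (52*I*sqrt(66))*(1/8481) = 28343/17681 + 52*I*sqrt(66)/8481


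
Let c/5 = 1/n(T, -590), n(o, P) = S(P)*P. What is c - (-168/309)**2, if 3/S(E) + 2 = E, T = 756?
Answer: 2585192/1877793 ≈ 1.3767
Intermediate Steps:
S(E) = 3/(-2 + E)
n(o, P) = 3*P/(-2 + P) (n(o, P) = (3/(-2 + P))*P = 3*P/(-2 + P))
c = 296/177 (c = 5/((3*(-590)/(-2 - 590))) = 5/((3*(-590)/(-592))) = 5/((3*(-590)*(-1/592))) = 5/(885/296) = 5*(296/885) = 296/177 ≈ 1.6723)
c - (-168/309)**2 = 296/177 - (-168/309)**2 = 296/177 - (-168*1/309)**2 = 296/177 - (-56/103)**2 = 296/177 - 1*3136/10609 = 296/177 - 3136/10609 = 2585192/1877793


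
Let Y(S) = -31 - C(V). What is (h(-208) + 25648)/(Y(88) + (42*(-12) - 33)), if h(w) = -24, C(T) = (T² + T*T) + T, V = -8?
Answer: -3203/86 ≈ -37.244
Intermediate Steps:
C(T) = T + 2*T² (C(T) = (T² + T²) + T = 2*T² + T = T + 2*T²)
Y(S) = -151 (Y(S) = -31 - (-8)*(1 + 2*(-8)) = -31 - (-8)*(1 - 16) = -31 - (-8)*(-15) = -31 - 1*120 = -31 - 120 = -151)
(h(-208) + 25648)/(Y(88) + (42*(-12) - 33)) = (-24 + 25648)/(-151 + (42*(-12) - 33)) = 25624/(-151 + (-504 - 33)) = 25624/(-151 - 537) = 25624/(-688) = 25624*(-1/688) = -3203/86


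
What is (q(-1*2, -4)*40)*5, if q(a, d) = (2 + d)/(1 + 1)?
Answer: -200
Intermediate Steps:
q(a, d) = 1 + d/2 (q(a, d) = (2 + d)/2 = (2 + d)*(½) = 1 + d/2)
(q(-1*2, -4)*40)*5 = ((1 + (½)*(-4))*40)*5 = ((1 - 2)*40)*5 = -1*40*5 = -40*5 = -200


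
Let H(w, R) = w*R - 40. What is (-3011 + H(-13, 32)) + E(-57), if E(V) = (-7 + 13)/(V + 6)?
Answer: -58941/17 ≈ -3467.1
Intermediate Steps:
E(V) = 6/(6 + V)
H(w, R) = -40 + R*w (H(w, R) = R*w - 40 = -40 + R*w)
(-3011 + H(-13, 32)) + E(-57) = (-3011 + (-40 + 32*(-13))) + 6/(6 - 57) = (-3011 + (-40 - 416)) + 6/(-51) = (-3011 - 456) + 6*(-1/51) = -3467 - 2/17 = -58941/17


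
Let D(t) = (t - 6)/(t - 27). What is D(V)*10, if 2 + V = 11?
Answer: -5/3 ≈ -1.6667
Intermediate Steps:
V = 9 (V = -2 + 11 = 9)
D(t) = (-6 + t)/(-27 + t)
D(V)*10 = ((-6 + 9)/(-27 + 9))*10 = (3/(-18))*10 = -1/18*3*10 = -⅙*10 = -5/3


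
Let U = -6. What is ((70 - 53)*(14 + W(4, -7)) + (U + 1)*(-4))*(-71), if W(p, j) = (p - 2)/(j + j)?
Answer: -127019/7 ≈ -18146.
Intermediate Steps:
W(p, j) = (-2 + p)/(2*j) (W(p, j) = (-2 + p)/((2*j)) = (-2 + p)*(1/(2*j)) = (-2 + p)/(2*j))
((70 - 53)*(14 + W(4, -7)) + (U + 1)*(-4))*(-71) = ((70 - 53)*(14 + (1/2)*(-2 + 4)/(-7)) + (-6 + 1)*(-4))*(-71) = (17*(14 + (1/2)*(-1/7)*2) - 5*(-4))*(-71) = (17*(14 - 1/7) + 20)*(-71) = (17*(97/7) + 20)*(-71) = (1649/7 + 20)*(-71) = (1789/7)*(-71) = -127019/7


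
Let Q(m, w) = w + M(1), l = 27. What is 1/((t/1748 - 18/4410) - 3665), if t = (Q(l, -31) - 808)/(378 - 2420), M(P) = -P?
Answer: -109313365/400633903177 ≈ -0.00027285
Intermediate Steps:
Q(m, w) = -1 + w (Q(m, w) = w - 1*1 = w - 1 = -1 + w)
t = 420/1021 (t = ((-1 - 31) - 808)/(378 - 2420) = (-32 - 808)/(-2042) = -840*(-1/2042) = 420/1021 ≈ 0.41136)
1/((t/1748 - 18/4410) - 3665) = 1/(((420/1021)/1748 - 18/4410) - 3665) = 1/(((420/1021)*(1/1748) - 18*1/4410) - 3665) = 1/((105/446177 - 1/245) - 3665) = 1/(-420452/109313365 - 3665) = 1/(-400633903177/109313365) = -109313365/400633903177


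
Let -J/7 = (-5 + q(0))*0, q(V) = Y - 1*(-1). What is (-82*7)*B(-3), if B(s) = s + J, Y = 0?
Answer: 1722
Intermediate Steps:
q(V) = 1 (q(V) = 0 - 1*(-1) = 0 + 1 = 1)
J = 0 (J = -7*(-5 + 1)*0 = -(-28)*0 = -7*0 = 0)
B(s) = s (B(s) = s + 0 = s)
(-82*7)*B(-3) = -82*7*(-3) = -574*(-3) = 1722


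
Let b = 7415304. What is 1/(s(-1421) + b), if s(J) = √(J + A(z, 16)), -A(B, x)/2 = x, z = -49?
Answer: 7415304/54986733413869 - I*√1453/54986733413869 ≈ 1.3486e-7 - 6.9323e-13*I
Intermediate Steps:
A(B, x) = -2*x
s(J) = √(-32 + J) (s(J) = √(J - 2*16) = √(J - 32) = √(-32 + J))
1/(s(-1421) + b) = 1/(√(-32 - 1421) + 7415304) = 1/(√(-1453) + 7415304) = 1/(I*√1453 + 7415304) = 1/(7415304 + I*√1453)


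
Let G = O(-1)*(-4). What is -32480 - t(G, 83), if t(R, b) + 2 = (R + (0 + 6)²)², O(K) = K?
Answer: -34078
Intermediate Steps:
G = 4 (G = -1*(-4) = 4)
t(R, b) = -2 + (36 + R)² (t(R, b) = -2 + (R + (0 + 6)²)² = -2 + (R + 6²)² = -2 + (R + 36)² = -2 + (36 + R)²)
-32480 - t(G, 83) = -32480 - (-2 + (36 + 4)²) = -32480 - (-2 + 40²) = -32480 - (-2 + 1600) = -32480 - 1*1598 = -32480 - 1598 = -34078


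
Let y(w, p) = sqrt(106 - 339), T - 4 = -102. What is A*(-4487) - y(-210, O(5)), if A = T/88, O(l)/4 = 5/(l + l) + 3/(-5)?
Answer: 219863/44 - I*sqrt(233) ≈ 4996.9 - 15.264*I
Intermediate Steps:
T = -98 (T = 4 - 102 = -98)
O(l) = -12/5 + 10/l (O(l) = 4*(5/(l + l) + 3/(-5)) = 4*(5/((2*l)) + 3*(-1/5)) = 4*(5*(1/(2*l)) - 3/5) = 4*(5/(2*l) - 3/5) = 4*(-3/5 + 5/(2*l)) = -12/5 + 10/l)
A = -49/44 (A = -98/88 = -98*1/88 = -49/44 ≈ -1.1136)
y(w, p) = I*sqrt(233) (y(w, p) = sqrt(-233) = I*sqrt(233))
A*(-4487) - y(-210, O(5)) = -49/44*(-4487) - I*sqrt(233) = 219863/44 - I*sqrt(233)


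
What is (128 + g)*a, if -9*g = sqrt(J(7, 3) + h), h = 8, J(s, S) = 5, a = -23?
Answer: -2944 + 23*sqrt(13)/9 ≈ -2934.8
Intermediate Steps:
g = -sqrt(13)/9 (g = -sqrt(5 + 8)/9 = -sqrt(13)/9 ≈ -0.40062)
(128 + g)*a = (128 - sqrt(13)/9)*(-23) = -2944 + 23*sqrt(13)/9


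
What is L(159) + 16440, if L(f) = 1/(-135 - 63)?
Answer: 3255119/198 ≈ 16440.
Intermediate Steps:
L(f) = -1/198 (L(f) = 1/(-198) = -1/198)
L(159) + 16440 = -1/198 + 16440 = 3255119/198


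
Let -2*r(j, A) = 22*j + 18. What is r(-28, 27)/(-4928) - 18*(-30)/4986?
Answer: 65017/1365056 ≈ 0.047630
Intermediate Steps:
r(j, A) = -9 - 11*j (r(j, A) = -(22*j + 18)/2 = -(18 + 22*j)/2 = -9 - 11*j)
r(-28, 27)/(-4928) - 18*(-30)/4986 = (-9 - 11*(-28))/(-4928) - 18*(-30)/4986 = (-9 + 308)*(-1/4928) + 540*(1/4986) = 299*(-1/4928) + 30/277 = -299/4928 + 30/277 = 65017/1365056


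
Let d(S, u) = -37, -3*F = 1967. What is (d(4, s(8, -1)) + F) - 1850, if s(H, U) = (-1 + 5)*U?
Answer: -7628/3 ≈ -2542.7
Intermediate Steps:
s(H, U) = 4*U
F = -1967/3 (F = -⅓*1967 = -1967/3 ≈ -655.67)
(d(4, s(8, -1)) + F) - 1850 = (-37 - 1967/3) - 1850 = -2078/3 - 1850 = -7628/3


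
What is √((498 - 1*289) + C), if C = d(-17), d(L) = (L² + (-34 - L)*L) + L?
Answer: √770 ≈ 27.749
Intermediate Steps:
d(L) = L + L² + L*(-34 - L) (d(L) = (L² + L*(-34 - L)) + L = L + L² + L*(-34 - L))
C = 561 (C = -33*(-17) = 561)
√((498 - 1*289) + C) = √((498 - 1*289) + 561) = √((498 - 289) + 561) = √(209 + 561) = √770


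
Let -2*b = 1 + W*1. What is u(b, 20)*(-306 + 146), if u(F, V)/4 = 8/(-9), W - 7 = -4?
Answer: 5120/9 ≈ 568.89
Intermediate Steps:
W = 3 (W = 7 - 4 = 3)
b = -2 (b = -(1 + 3*1)/2 = -(1 + 3)/2 = -1/2*4 = -2)
u(F, V) = -32/9 (u(F, V) = 4*(8/(-9)) = 4*(8*(-1/9)) = 4*(-8/9) = -32/9)
u(b, 20)*(-306 + 146) = -32*(-306 + 146)/9 = -32/9*(-160) = 5120/9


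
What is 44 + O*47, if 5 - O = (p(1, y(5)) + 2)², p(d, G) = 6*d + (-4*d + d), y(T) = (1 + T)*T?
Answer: -896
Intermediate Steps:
y(T) = T*(1 + T)
p(d, G) = 3*d (p(d, G) = 6*d - 3*d = 3*d)
O = -20 (O = 5 - (3*1 + 2)² = 5 - (3 + 2)² = 5 - 1*5² = 5 - 1*25 = 5 - 25 = -20)
44 + O*47 = 44 - 20*47 = 44 - 940 = -896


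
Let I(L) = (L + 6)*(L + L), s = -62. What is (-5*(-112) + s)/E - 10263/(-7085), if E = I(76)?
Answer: 65723181/44153720 ≈ 1.4885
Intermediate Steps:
I(L) = 2*L*(6 + L) (I(L) = (6 + L)*(2*L) = 2*L*(6 + L))
E = 12464 (E = 2*76*(6 + 76) = 2*76*82 = 12464)
(-5*(-112) + s)/E - 10263/(-7085) = (-5*(-112) - 62)/12464 - 10263/(-7085) = (560 - 62)*(1/12464) - 10263*(-1/7085) = 498*(1/12464) + 10263/7085 = 249/6232 + 10263/7085 = 65723181/44153720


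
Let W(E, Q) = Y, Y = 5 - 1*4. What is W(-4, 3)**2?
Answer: 1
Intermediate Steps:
Y = 1 (Y = 5 - 4 = 1)
W(E, Q) = 1
W(-4, 3)**2 = 1**2 = 1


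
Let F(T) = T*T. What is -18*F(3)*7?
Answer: -1134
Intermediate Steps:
F(T) = T²
-18*F(3)*7 = -18*3²*7 = -18*9*7 = -162*7 = -1134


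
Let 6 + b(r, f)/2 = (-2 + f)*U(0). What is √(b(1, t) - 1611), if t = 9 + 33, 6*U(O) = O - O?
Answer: I*√1623 ≈ 40.286*I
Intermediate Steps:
U(O) = 0 (U(O) = (O - O)/6 = (⅙)*0 = 0)
t = 42
b(r, f) = -12 (b(r, f) = -12 + 2*((-2 + f)*0) = -12 + 2*0 = -12 + 0 = -12)
√(b(1, t) - 1611) = √(-12 - 1611) = √(-1623) = I*√1623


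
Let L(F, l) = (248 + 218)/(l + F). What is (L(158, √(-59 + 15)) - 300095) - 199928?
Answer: (-500023*√11 + 39501584*I)/(√11 - 79*I) ≈ -5.0002e+5 - 0.12361*I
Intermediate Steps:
L(F, l) = 466/(F + l)
(L(158, √(-59 + 15)) - 300095) - 199928 = (466/(158 + √(-59 + 15)) - 300095) - 199928 = (466/(158 + √(-44)) - 300095) - 199928 = (466/(158 + 2*I*√11) - 300095) - 199928 = (-300095 + 466/(158 + 2*I*√11)) - 199928 = -500023 + 466/(158 + 2*I*√11)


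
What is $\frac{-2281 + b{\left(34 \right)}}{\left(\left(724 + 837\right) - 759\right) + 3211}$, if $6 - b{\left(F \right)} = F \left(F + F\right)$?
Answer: $- \frac{4587}{4013} \approx -1.143$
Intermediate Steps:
$b{\left(F \right)} = 6 - 2 F^{2}$ ($b{\left(F \right)} = 6 - F \left(F + F\right) = 6 - F 2 F = 6 - 2 F^{2}$)
$\frac{-2281 + b{\left(34 \right)}}{\left(\left(724 + 837\right) - 759\right) + 3211} = \frac{-2281 + \left(6 - 2 \cdot 34^{2}\right)}{\left(\left(724 + 837\right) - 759\right) + 3211} = \frac{-2281 + \left(6 - 2312\right)}{\left(1561 - 759\right) + 3211} = \frac{-2281 + \left(6 - 2312\right)}{802 + 3211} = \frac{-2281 - 2306}{4013} = \left(-4587\right) \frac{1}{4013} = - \frac{4587}{4013}$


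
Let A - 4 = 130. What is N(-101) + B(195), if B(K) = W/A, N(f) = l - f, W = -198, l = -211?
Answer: -7469/67 ≈ -111.48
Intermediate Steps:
A = 134 (A = 4 + 130 = 134)
N(f) = -211 - f
B(K) = -99/67 (B(K) = -198/134 = -198*1/134 = -99/67)
N(-101) + B(195) = (-211 - 1*(-101)) - 99/67 = (-211 + 101) - 99/67 = -110 - 99/67 = -7469/67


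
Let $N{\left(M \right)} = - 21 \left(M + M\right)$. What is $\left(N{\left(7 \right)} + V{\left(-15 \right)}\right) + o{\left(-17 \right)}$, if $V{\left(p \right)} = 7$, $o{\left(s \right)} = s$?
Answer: $-304$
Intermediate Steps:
$N{\left(M \right)} = - 42 M$ ($N{\left(M \right)} = - 21 \cdot 2 M = - 42 M$)
$\left(N{\left(7 \right)} + V{\left(-15 \right)}\right) + o{\left(-17 \right)} = \left(\left(-42\right) 7 + 7\right) - 17 = \left(-294 + 7\right) - 17 = -287 - 17 = -304$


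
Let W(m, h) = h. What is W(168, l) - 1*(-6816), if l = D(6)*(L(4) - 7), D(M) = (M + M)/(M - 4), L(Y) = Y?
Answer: 6798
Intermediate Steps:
D(M) = 2*M/(-4 + M) (D(M) = (2*M)/(-4 + M) = 2*M/(-4 + M))
l = -18 (l = (2*6/(-4 + 6))*(4 - 7) = (2*6/2)*(-3) = (2*6*(1/2))*(-3) = 6*(-3) = -18)
W(168, l) - 1*(-6816) = -18 - 1*(-6816) = -18 + 6816 = 6798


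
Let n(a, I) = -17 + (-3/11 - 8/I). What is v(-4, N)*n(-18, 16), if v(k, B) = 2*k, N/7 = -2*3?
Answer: 1564/11 ≈ 142.18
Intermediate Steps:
n(a, I) = -190/11 - 8/I (n(a, I) = -17 + (-3*1/11 - 8/I) = -17 + (-3/11 - 8/I) = -190/11 - 8/I)
N = -42 (N = 7*(-2*3) = 7*(-6) = -42)
v(-4, N)*n(-18, 16) = (2*(-4))*(-190/11 - 8/16) = -8*(-190/11 - 8*1/16) = -8*(-190/11 - ½) = -8*(-391/22) = 1564/11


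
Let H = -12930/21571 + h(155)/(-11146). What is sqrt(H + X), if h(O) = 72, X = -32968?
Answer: I*sqrt(476452079222185761970)/120215183 ≈ 181.57*I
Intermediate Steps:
H = -72835446/120215183 (H = -12930/21571 + 72/(-11146) = -12930*1/21571 + 72*(-1/11146) = -12930/21571 - 36/5573 = -72835446/120215183 ≈ -0.60588)
sqrt(H + X) = sqrt(-72835446/120215183 - 32968) = sqrt(-3963326988590/120215183) = I*sqrt(476452079222185761970)/120215183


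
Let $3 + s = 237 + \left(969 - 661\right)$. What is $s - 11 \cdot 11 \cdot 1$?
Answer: $421$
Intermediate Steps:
$s = 542$ ($s = -3 + \left(237 + \left(969 - 661\right)\right) = -3 + \left(237 + 308\right) = -3 + 545 = 542$)
$s - 11 \cdot 11 \cdot 1 = 542 - 11 \cdot 11 \cdot 1 = 542 - 121 \cdot 1 = 542 - 121 = 421$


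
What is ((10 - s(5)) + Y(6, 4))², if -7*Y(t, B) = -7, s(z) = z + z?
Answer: 1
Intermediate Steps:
s(z) = 2*z
Y(t, B) = 1 (Y(t, B) = -⅐*(-7) = 1)
((10 - s(5)) + Y(6, 4))² = ((10 - 2*5) + 1)² = ((10 - 1*10) + 1)² = ((10 - 10) + 1)² = (0 + 1)² = 1² = 1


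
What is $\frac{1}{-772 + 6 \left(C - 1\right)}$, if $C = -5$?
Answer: $- \frac{1}{808} \approx -0.0012376$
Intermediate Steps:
$\frac{1}{-772 + 6 \left(C - 1\right)} = \frac{1}{-772 + 6 \left(-5 - 1\right)} = \frac{1}{-772 + 6 \left(-6\right)} = \frac{1}{-772 - 36} = \frac{1}{-808} = - \frac{1}{808}$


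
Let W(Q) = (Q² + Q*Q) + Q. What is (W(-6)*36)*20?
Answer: 47520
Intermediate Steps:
W(Q) = Q + 2*Q² (W(Q) = (Q² + Q²) + Q = 2*Q² + Q = Q + 2*Q²)
(W(-6)*36)*20 = (-6*(1 + 2*(-6))*36)*20 = (-6*(1 - 12)*36)*20 = (-6*(-11)*36)*20 = (66*36)*20 = 2376*20 = 47520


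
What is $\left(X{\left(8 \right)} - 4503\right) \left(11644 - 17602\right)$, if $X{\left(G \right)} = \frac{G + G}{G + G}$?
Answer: $26822916$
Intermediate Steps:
$X{\left(G \right)} = 1$ ($X{\left(G \right)} = \frac{2 G}{2 G} = 2 G \frac{1}{2 G} = 1$)
$\left(X{\left(8 \right)} - 4503\right) \left(11644 - 17602\right) = \left(1 - 4503\right) \left(11644 - 17602\right) = \left(-4502\right) \left(-5958\right) = 26822916$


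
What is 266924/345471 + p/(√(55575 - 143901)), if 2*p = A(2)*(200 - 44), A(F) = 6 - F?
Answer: 38132/49353 - 52*I*√9814/4907 ≈ 0.77264 - 1.0498*I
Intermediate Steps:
p = 312 (p = ((6 - 1*2)*(200 - 44))/2 = ((6 - 2)*156)/2 = (4*156)/2 = (½)*624 = 312)
266924/345471 + p/(√(55575 - 143901)) = 266924/345471 + 312/(√(55575 - 143901)) = 266924*(1/345471) + 312/(√(-88326)) = 38132/49353 + 312/((3*I*√9814)) = 38132/49353 + 312*(-I*√9814/29442) = 38132/49353 - 52*I*√9814/4907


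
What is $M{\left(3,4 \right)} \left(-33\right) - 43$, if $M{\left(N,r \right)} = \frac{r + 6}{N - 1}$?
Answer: $-208$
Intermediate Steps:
$M{\left(N,r \right)} = \frac{6 + r}{-1 + N}$ ($M{\left(N,r \right)} = \frac{6 + r}{N - 1} = \frac{6 + r}{-1 + N}$)
$M{\left(3,4 \right)} \left(-33\right) - 43 = \frac{6 + 4}{-1 + 3} \left(-33\right) - 43 = \frac{1}{2} \cdot 10 \left(-33\right) - 43 = 5 \left(-33\right) - 43 = -165 - 43 = -208$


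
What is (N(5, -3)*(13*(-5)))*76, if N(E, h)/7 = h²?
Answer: -311220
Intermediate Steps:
N(E, h) = 7*h²
(N(5, -3)*(13*(-5)))*76 = ((7*(-3)²)*(13*(-5)))*76 = ((7*9)*(-65))*76 = (63*(-65))*76 = -4095*76 = -311220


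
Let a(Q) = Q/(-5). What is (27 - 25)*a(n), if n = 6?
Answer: -12/5 ≈ -2.4000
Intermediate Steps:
a(Q) = -Q/5 (a(Q) = Q*(-⅕) = -Q/5)
(27 - 25)*a(n) = (27 - 25)*(-⅕*6) = 2*(-6/5) = -12/5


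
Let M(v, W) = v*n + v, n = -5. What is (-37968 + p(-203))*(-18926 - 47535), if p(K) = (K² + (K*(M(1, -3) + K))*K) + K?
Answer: 566727900725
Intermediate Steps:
M(v, W) = -4*v (M(v, W) = v*(-5) + v = -5*v + v = -4*v)
p(K) = K + K² + K²*(-4 + K) (p(K) = (K² + (K*(-4*1 + K))*K) + K = (K² + (K*(-4 + K))*K) + K = (K² + K²*(-4 + K)) + K = K + K² + K²*(-4 + K))
(-37968 + p(-203))*(-18926 - 47535) = (-37968 - 203*(1 + (-203)² - 3*(-203)))*(-18926 - 47535) = (-37968 - 203*(1 + 41209 + 609))*(-66461) = (-37968 - 203*41819)*(-66461) = (-37968 - 8489257)*(-66461) = -8527225*(-66461) = 566727900725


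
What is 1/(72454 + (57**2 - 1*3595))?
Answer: 1/72108 ≈ 1.3868e-5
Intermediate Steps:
1/(72454 + (57**2 - 1*3595)) = 1/(72454 + (3249 - 3595)) = 1/(72454 - 346) = 1/72108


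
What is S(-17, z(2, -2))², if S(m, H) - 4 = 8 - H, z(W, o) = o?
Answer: 196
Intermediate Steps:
S(m, H) = 12 - H (S(m, H) = 4 + (8 - H) = 12 - H)
S(-17, z(2, -2))² = (12 - 1*(-2))² = (12 + 2)² = 14² = 196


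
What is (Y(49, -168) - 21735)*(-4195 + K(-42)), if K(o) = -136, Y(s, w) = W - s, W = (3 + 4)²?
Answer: 94134285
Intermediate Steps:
W = 49 (W = 7² = 49)
Y(s, w) = 49 - s
(Y(49, -168) - 21735)*(-4195 + K(-42)) = ((49 - 1*49) - 21735)*(-4195 - 136) = ((49 - 49) - 21735)*(-4331) = (0 - 21735)*(-4331) = -21735*(-4331) = 94134285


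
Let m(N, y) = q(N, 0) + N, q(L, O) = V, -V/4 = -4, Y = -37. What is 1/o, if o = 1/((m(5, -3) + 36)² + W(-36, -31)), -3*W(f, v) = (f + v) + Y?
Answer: 9851/3 ≈ 3283.7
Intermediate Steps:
V = 16 (V = -4*(-4) = 16)
q(L, O) = 16
m(N, y) = 16 + N
W(f, v) = 37/3 - f/3 - v/3 (W(f, v) = -((f + v) - 37)/3 = -(-37 + f + v)/3 = 37/3 - f/3 - v/3)
o = 3/9851 (o = 1/(((16 + 5) + 36)² + (37/3 - ⅓*(-36) - ⅓*(-31))) = 1/((21 + 36)² + (37/3 + 12 + 31/3)) = 1/(57² + 104/3) = 1/(3249 + 104/3) = 1/(9851/3) = 3/9851 ≈ 0.00030454)
1/o = 1/(3/9851) = 9851/3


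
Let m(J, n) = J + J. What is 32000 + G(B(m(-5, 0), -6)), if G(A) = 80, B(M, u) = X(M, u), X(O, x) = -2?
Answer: 32080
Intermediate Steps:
m(J, n) = 2*J
B(M, u) = -2
32000 + G(B(m(-5, 0), -6)) = 32000 + 80 = 32080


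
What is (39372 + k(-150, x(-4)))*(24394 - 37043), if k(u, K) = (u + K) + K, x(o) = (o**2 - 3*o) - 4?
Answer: -496726230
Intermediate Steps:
x(o) = -4 + o**2 - 3*o
k(u, K) = u + 2*K (k(u, K) = (K + u) + K = u + 2*K)
(39372 + k(-150, x(-4)))*(24394 - 37043) = (39372 + (-150 + 2*(-4 + (-4)**2 - 3*(-4))))*(24394 - 37043) = (39372 + (-150 + 2*(-4 + 16 + 12)))*(-12649) = (39372 + (-150 + 2*24))*(-12649) = (39372 + (-150 + 48))*(-12649) = (39372 - 102)*(-12649) = 39270*(-12649) = -496726230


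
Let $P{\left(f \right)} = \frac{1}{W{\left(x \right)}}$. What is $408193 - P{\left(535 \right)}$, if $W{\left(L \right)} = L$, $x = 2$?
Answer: $\frac{816385}{2} \approx 4.0819 \cdot 10^{5}$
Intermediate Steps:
$P{\left(f \right)} = \frac{1}{2}$
$408193 - P{\left(535 \right)} = 408193 - \frac{1}{2} = \frac{816385}{2}$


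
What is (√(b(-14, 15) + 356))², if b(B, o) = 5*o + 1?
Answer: 432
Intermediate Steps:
b(B, o) = 1 + 5*o
(√(b(-14, 15) + 356))² = (√((1 + 5*15) + 356))² = (√((1 + 75) + 356))² = (√(76 + 356))² = (√432)² = (12*√3)² = 432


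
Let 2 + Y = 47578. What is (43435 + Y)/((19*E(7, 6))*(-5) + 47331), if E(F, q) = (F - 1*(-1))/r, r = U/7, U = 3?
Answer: 273033/136673 ≈ 1.9977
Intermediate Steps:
Y = 47576 (Y = -2 + 47578 = 47576)
r = 3/7 ≈ 0.42857
E(F, q) = 7/3 + 7*F/3 (E(F, q) = (F - 1*(-1))/(3/7) = (F + 1)*(7/3) = (1 + F)*(7/3) = 7/3 + 7*F/3)
(43435 + Y)/((19*E(7, 6))*(-5) + 47331) = (43435 + 47576)/((19*(7/3 + (7/3)*7))*(-5) + 47331) = 91011/((19*(7/3 + 49/3))*(-5) + 47331) = 91011/((19*(56/3))*(-5) + 47331) = 91011/((1064/3)*(-5) + 47331) = 91011/(-5320/3 + 47331) = 91011/(136673/3) = 91011*(3/136673) = 273033/136673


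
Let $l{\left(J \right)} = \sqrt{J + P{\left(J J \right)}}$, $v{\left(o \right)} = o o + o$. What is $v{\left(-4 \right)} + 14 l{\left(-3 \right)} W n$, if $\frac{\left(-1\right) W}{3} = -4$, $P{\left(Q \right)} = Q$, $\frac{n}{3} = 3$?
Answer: $12 + 1512 \sqrt{6} \approx 3715.6$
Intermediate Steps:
$v{\left(o \right)} = o + o^{2}$ ($v{\left(o \right)} = o^{2} + o = o + o^{2}$)
$n = 9$ ($n = 3 \cdot 3 = 9$)
$W = 12$ ($W = \left(-3\right) \left(-4\right) = 12$)
$l{\left(J \right)} = \sqrt{J + J^{2}}$ ($l{\left(J \right)} = \sqrt{J + J J} = \sqrt{J + J^{2}}$)
$v{\left(-4 \right)} + 14 l{\left(-3 \right)} W n = - 4 \left(1 - 4\right) + 14 \sqrt{- 3 \left(1 - 3\right)} 12 \cdot 9 = \left(-4\right) \left(-3\right) + 14 \sqrt{\left(-3\right) \left(-2\right)} 12 \cdot 9 = 12 + 14 \sqrt{6} \cdot 12 \cdot 9 = 12 + 14 \cdot 12 \sqrt{6} \cdot 9 = 12 + 14 \cdot 108 \sqrt{6} = 12 + 1512 \sqrt{6}$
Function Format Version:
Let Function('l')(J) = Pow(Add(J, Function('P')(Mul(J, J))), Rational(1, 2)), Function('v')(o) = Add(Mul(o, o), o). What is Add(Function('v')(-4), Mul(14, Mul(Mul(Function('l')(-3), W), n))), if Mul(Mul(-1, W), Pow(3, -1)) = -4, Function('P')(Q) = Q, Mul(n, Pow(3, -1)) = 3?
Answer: Add(12, Mul(1512, Pow(6, Rational(1, 2)))) ≈ 3715.6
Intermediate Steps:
Function('v')(o) = Add(o, Pow(o, 2)) (Function('v')(o) = Add(Pow(o, 2), o) = Add(o, Pow(o, 2)))
n = 9 (n = Mul(3, 3) = 9)
W = 12 (W = Mul(-3, -4) = 12)
Function('l')(J) = Pow(Add(J, Pow(J, 2)), Rational(1, 2)) (Function('l')(J) = Pow(Add(J, Mul(J, J)), Rational(1, 2)) = Pow(Add(J, Pow(J, 2)), Rational(1, 2)))
Add(Function('v')(-4), Mul(14, Mul(Mul(Function('l')(-3), W), n))) = Add(Mul(-4, Add(1, -4)), Mul(14, Mul(Mul(Pow(Mul(-3, Add(1, -3)), Rational(1, 2)), 12), 9))) = Add(Mul(-4, -3), Mul(14, Mul(Mul(Pow(Mul(-3, -2), Rational(1, 2)), 12), 9))) = Add(12, Mul(14, Mul(Mul(Pow(6, Rational(1, 2)), 12), 9))) = Add(12, Mul(14, Mul(Mul(12, Pow(6, Rational(1, 2))), 9))) = Add(12, Mul(14, Mul(108, Pow(6, Rational(1, 2))))) = Add(12, Mul(1512, Pow(6, Rational(1, 2))))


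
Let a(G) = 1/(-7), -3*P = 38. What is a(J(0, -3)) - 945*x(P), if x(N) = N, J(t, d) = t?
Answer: 83789/7 ≈ 11970.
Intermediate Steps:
P = -38/3 (P = -1/3*38 = -38/3 ≈ -12.667)
a(G) = -1/7
a(J(0, -3)) - 945*x(P) = -1/7 - 945*(-38/3) = -1/7 + 11970 = 83789/7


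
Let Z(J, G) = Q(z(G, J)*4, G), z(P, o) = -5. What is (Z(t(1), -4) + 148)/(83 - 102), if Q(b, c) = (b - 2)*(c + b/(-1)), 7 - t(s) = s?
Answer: 204/19 ≈ 10.737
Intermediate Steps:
t(s) = 7 - s
Q(b, c) = (-2 + b)*(c - b) (Q(b, c) = (-2 + b)*(c + b*(-1)) = (-2 + b)*(c - b))
Z(J, G) = -440 - 22*G (Z(J, G) = -(-5*4)**2 - 2*G + 2*(-5*4) + (-5*4)*G = -1*(-20)**2 - 2*G + 2*(-20) - 20*G = -1*400 - 2*G - 40 - 20*G = -400 - 2*G - 40 - 20*G = -440 - 22*G)
(Z(t(1), -4) + 148)/(83 - 102) = ((-440 - 22*(-4)) + 148)/(83 - 102) = ((-440 + 88) + 148)/(-19) = -(-352 + 148)/19 = -1/19*(-204) = 204/19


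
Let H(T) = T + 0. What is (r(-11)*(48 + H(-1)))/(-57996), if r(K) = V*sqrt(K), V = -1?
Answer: 47*I*sqrt(11)/57996 ≈ 0.0026878*I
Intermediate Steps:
r(K) = -sqrt(K)
H(T) = T
(r(-11)*(48 + H(-1)))/(-57996) = ((-sqrt(-11))*(48 - 1))/(-57996) = (-I*sqrt(11)*47)*(-1/57996) = -47*I*sqrt(11)*(-1/57996) = 47*I*sqrt(11)/57996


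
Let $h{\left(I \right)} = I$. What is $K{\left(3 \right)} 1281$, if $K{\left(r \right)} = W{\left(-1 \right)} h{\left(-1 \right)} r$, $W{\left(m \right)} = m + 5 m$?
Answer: $23058$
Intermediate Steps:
$W{\left(m \right)} = 6 m$
$K{\left(r \right)} = 6 r$ ($K{\left(r \right)} = 6 \left(-1\right) \left(-1\right) r = \left(-6\right) \left(-1\right) r = 6 r$)
$K{\left(3 \right)} 1281 = 6 \cdot 3 \cdot 1281 = 18 \cdot 1281 = 23058$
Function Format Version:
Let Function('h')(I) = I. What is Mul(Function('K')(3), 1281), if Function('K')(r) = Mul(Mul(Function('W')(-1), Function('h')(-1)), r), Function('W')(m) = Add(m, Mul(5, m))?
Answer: 23058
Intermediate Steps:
Function('W')(m) = Mul(6, m)
Function('K')(r) = Mul(6, r) (Function('K')(r) = Mul(Mul(Mul(6, -1), -1), r) = Mul(Mul(-6, -1), r) = Mul(6, r))
Mul(Function('K')(3), 1281) = Mul(Mul(6, 3), 1281) = Mul(18, 1281) = 23058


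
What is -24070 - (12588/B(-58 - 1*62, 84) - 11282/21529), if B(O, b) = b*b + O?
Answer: -299537414265/12443762 ≈ -24071.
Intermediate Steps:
B(O, b) = O + b² (B(O, b) = b² + O = O + b²)
-24070 - (12588/B(-58 - 1*62, 84) - 11282/21529) = -24070 - (12588/((-58 - 1*62) + 84²) - 11282/21529) = -24070 - (12588/((-58 - 62) + 7056) - 11282*1/21529) = -24070 - (12588/(-120 + 7056) - 11282/21529) = -24070 - (12588/6936 - 11282/21529) = -24070 - (12588*(1/6936) - 11282/21529) = -24070 - (1049/578 - 11282/21529) = -24070 - 1*16062925/12443762 = -24070 - 16062925/12443762 = -299537414265/12443762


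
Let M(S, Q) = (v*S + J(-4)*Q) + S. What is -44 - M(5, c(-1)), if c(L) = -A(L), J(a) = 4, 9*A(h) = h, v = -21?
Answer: 500/9 ≈ 55.556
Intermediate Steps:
A(h) = h/9
c(L) = -L/9
M(S, Q) = -20*S + 4*Q (M(S, Q) = (-21*S + 4*Q) + S = -20*S + 4*Q)
-44 - M(5, c(-1)) = -44 - (-20*5 + 4*(-⅑*(-1))) = -44 - (-100 + 4*(⅑)) = -44 - (-100 + 4/9) = -44 - 1*(-896/9) = -44 + 896/9 = 500/9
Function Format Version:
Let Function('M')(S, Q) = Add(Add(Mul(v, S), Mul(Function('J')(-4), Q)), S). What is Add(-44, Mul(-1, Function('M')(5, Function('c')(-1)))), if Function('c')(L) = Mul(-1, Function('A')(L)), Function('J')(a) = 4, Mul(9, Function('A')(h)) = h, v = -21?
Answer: Rational(500, 9) ≈ 55.556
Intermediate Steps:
Function('A')(h) = Mul(Rational(1, 9), h)
Function('c')(L) = Mul(Rational(-1, 9), L) (Function('c')(L) = Mul(-1, Mul(Rational(1, 9), L)) = Mul(Rational(-1, 9), L))
Function('M')(S, Q) = Add(Mul(-20, S), Mul(4, Q)) (Function('M')(S, Q) = Add(Add(Mul(-21, S), Mul(4, Q)), S) = Add(Mul(-20, S), Mul(4, Q)))
Add(-44, Mul(-1, Function('M')(5, Function('c')(-1)))) = Add(-44, Mul(-1, Add(Mul(-20, 5), Mul(4, Mul(Rational(-1, 9), -1))))) = Add(-44, Mul(-1, Add(-100, Mul(4, Rational(1, 9))))) = Add(-44, Mul(-1, Add(-100, Rational(4, 9)))) = Add(-44, Mul(-1, Rational(-896, 9))) = Add(-44, Rational(896, 9)) = Rational(500, 9)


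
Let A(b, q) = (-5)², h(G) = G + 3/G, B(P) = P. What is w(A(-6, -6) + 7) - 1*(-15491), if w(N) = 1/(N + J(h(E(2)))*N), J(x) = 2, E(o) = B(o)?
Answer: 1487137/96 ≈ 15491.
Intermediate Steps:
E(o) = o
A(b, q) = 25
w(N) = 1/(3*N) (w(N) = 1/(N + 2*N) = 1/(3*N))
w(A(-6, -6) + 7) - 1*(-15491) = 1/(3*(25 + 7)) - 1*(-15491) = (⅓)/32 + 15491 = (⅓)*(1/32) + 15491 = 1/96 + 15491 = 1487137/96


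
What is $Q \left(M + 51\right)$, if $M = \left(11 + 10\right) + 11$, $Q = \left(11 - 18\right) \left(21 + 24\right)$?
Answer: $-26145$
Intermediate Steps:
$Q = -315$ ($Q = \left(-7\right) 45 = -315$)
$M = 32$ ($M = 21 + 11 = 32$)
$Q \left(M + 51\right) = - 315 \left(32 + 51\right) = \left(-315\right) 83 = -26145$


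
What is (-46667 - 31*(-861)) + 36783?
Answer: 16807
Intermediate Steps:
(-46667 - 31*(-861)) + 36783 = (-46667 + 26691) + 36783 = -19976 + 36783 = 16807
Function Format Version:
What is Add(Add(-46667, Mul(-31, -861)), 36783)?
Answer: 16807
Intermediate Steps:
Add(Add(-46667, Mul(-31, -861)), 36783) = Add(Add(-46667, 26691), 36783) = Add(-19976, 36783) = 16807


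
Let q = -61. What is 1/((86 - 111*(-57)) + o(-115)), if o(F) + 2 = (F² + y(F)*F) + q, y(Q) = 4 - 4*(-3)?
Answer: 1/17735 ≈ 5.6386e-5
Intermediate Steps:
y(Q) = 16 (y(Q) = 4 + 12 = 16)
o(F) = -63 + F² + 16*F (o(F) = -2 + ((F² + 16*F) - 61) = -2 + (-61 + F² + 16*F) = -63 + F² + 16*F)
1/((86 - 111*(-57)) + o(-115)) = 1/((86 - 111*(-57)) + (-63 + (-115)² + 16*(-115))) = 1/((86 + 6327) + (-63 + 13225 - 1840)) = 1/(6413 + 11322) = 1/17735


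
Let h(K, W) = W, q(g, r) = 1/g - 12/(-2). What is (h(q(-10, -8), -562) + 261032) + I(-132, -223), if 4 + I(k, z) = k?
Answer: 260334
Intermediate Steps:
q(g, r) = 6 + 1/g (q(g, r) = 1/g - 12*(-½) = 1/g + 6 = 6 + 1/g)
I(k, z) = -4 + k
(h(q(-10, -8), -562) + 261032) + I(-132, -223) = (-562 + 261032) + (-4 - 132) = 260470 - 136 = 260334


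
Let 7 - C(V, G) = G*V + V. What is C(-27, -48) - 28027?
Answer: -29289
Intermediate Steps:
C(V, G) = 7 - V - G*V (C(V, G) = 7 - (G*V + V) = 7 - (V + G*V) = 7 + (-V - G*V) = 7 - V - G*V)
C(-27, -48) - 28027 = (7 - 1*(-27) - 1*(-48)*(-27)) - 28027 = (7 + 27 - 1296) - 28027 = -1262 - 28027 = -29289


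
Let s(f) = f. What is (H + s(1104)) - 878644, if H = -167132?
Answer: -1044672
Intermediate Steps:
(H + s(1104)) - 878644 = (-167132 + 1104) - 878644 = -166028 - 878644 = -1044672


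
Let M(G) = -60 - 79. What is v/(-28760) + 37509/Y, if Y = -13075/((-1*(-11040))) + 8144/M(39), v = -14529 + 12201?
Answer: -41380165615593/65951846015 ≈ -627.43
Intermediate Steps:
M(G) = -139
v = -2328
Y = -18345437/306912 (Y = -13075/((-1*(-11040))) + 8144/(-139) = -13075/11040 + 8144*(-1/139) = -13075*1/11040 - 8144/139 = -2615/2208 - 8144/139 = -18345437/306912 ≈ -59.774)
v/(-28760) + 37509/Y = -2328/(-28760) + 37509/(-18345437/306912) = -2328*(-1/28760) + 37509*(-306912/18345437) = 291/3595 - 11511962208/18345437 = -41380165615593/65951846015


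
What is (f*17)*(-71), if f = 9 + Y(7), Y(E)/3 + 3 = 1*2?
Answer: -7242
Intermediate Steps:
Y(E) = -3 (Y(E) = -9 + 3*(1*2) = -9 + 3*2 = -9 + 6 = -3)
f = 6 (f = 9 - 3 = 6)
(f*17)*(-71) = (6*17)*(-71) = 102*(-71) = -7242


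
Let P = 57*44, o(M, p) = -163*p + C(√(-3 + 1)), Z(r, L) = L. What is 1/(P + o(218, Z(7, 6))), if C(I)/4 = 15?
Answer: 1/1590 ≈ 0.00062893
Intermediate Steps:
C(I) = 60 (C(I) = 4*15 = 60)
o(M, p) = 60 - 163*p (o(M, p) = -163*p + 60 = 60 - 163*p)
P = 2508
1/(P + o(218, Z(7, 6))) = 1/(2508 + (60 - 163*6)) = 1/(2508 + (60 - 978)) = 1/(2508 - 918) = 1/1590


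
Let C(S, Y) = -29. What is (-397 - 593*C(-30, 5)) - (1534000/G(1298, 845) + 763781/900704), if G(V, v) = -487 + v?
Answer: 2017620384001/161226016 ≈ 12514.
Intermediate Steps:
(-397 - 593*C(-30, 5)) - (1534000/G(1298, 845) + 763781/900704) = (-397 - 593*(-29)) - (1534000/(-487 + 845) + 763781/900704) = (-397 + 17197) - (1534000/358 + 763781*(1/900704)) = 16800 - (1534000*(1/358) + 763781/900704) = 16800 - (767000/179 + 763781/900704) = 16800 - 1*690976684799/161226016 = 16800 - 690976684799/161226016 = 2017620384001/161226016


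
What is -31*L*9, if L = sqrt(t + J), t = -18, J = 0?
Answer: -837*I*sqrt(2) ≈ -1183.7*I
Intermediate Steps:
L = 3*I*sqrt(2) (L = sqrt(-18 + 0) = sqrt(-18) = 3*I*sqrt(2) ≈ 4.2426*I)
-31*L*9 = -93*I*sqrt(2)*9 = -837*I*sqrt(2)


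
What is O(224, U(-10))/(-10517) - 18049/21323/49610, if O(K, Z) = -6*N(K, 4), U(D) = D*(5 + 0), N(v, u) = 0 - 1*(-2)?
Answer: 12504187027/11125240493510 ≈ 0.0011239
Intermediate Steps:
N(v, u) = 2 (N(v, u) = 0 + 2 = 2)
U(D) = 5*D (U(D) = D*5 = 5*D)
O(K, Z) = -12 (O(K, Z) = -6*2 = -12)
O(224, U(-10))/(-10517) - 18049/21323/49610 = -12/(-10517) - 18049/21323/49610 = -12*(-1/10517) - 18049*1/21323*(1/49610) = 12/10517 - 18049/21323*1/49610 = 12/10517 - 18049/1057834030 = 12504187027/11125240493510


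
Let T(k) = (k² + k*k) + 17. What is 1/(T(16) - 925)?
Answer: -1/396 ≈ -0.0025253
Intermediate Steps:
T(k) = 17 + 2*k² (T(k) = (k² + k²) + 17 = 2*k² + 17 = 17 + 2*k²)
1/(T(16) - 925) = 1/((17 + 2*16²) - 925) = 1/((17 + 2*256) - 925) = 1/((17 + 512) - 925) = 1/(529 - 925) = 1/(-396) = -1/396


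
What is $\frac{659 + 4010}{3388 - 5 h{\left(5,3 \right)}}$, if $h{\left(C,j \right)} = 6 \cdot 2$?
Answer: $\frac{4669}{3328} \approx 1.4029$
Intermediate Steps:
$h{\left(C,j \right)} = 12$
$\frac{659 + 4010}{3388 - 5 h{\left(5,3 \right)}} = \frac{659 + 4010}{3388 - 60} = \frac{4669}{3388 - 60} = \frac{4669}{3328}$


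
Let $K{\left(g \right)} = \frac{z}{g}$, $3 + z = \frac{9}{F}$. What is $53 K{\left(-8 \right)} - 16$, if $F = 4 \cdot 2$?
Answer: $- \frac{229}{64} \approx -3.5781$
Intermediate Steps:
$F = 8$
$z = - \frac{15}{8}$ ($z = -3 + \frac{9}{8} = - \frac{15}{8} \approx -1.875$)
$K{\left(g \right)} = - \frac{15}{8 g}$
$53 K{\left(-8 \right)} - 16 = 53 \left(- \frac{15}{8 \left(-8\right)}\right) - 16 = 53 \left(\left(- \frac{15}{8}\right) \left(- \frac{1}{8}\right)\right) - 16 = 53 \cdot \frac{15}{64} - 16 = \frac{795}{64} - 16 = - \frac{229}{64}$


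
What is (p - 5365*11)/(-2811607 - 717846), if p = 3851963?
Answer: -3792948/3529453 ≈ -1.0747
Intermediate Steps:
(p - 5365*11)/(-2811607 - 717846) = (3851963 - 5365*11)/(-2811607 - 717846) = (3851963 - 59015)/(-3529453) = 3792948*(-1/3529453) = -3792948/3529453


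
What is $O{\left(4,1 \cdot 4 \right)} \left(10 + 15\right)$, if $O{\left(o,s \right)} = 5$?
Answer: $125$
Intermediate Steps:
$O{\left(4,1 \cdot 4 \right)} \left(10 + 15\right) = 5 \left(10 + 15\right) = 5 \cdot 25 = 125$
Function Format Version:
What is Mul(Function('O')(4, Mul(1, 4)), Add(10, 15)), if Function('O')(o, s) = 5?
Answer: 125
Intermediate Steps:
Mul(Function('O')(4, Mul(1, 4)), Add(10, 15)) = Mul(5, Add(10, 15)) = Mul(5, 25) = 125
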